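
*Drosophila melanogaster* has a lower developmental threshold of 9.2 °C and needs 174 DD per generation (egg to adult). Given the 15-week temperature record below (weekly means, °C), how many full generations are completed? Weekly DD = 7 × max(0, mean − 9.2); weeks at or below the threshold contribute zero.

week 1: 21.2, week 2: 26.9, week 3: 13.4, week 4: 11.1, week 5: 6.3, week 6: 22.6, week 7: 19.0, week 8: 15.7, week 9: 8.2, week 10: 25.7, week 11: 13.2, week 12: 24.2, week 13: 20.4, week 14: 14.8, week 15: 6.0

Weekly DD (7 × max(0, T̄ − 9.2)): 84.0, 123.9, 29.4, 13.3, 0.0, 93.8, 68.6, 45.5, 0.0, 115.5, 28.0, 105.0, 78.4, 39.2, 0.0.
Season total = 824.6 DD.
Complete generations = ⌊824.6 / 174⌋ = 4.

4 generations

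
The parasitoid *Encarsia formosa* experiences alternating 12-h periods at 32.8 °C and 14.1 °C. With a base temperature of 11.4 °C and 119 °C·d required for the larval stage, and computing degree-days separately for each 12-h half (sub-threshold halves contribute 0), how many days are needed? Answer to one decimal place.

9.9 days

Day half: max(0, 32.8 − 11.4) × 0.5 = 21.4 × 0.5 = 10.70 DD.
Night half: max(0, 14.1 − 11.4) × 0.5 = 2.7 × 0.5 = 1.35 DD.
Per 24 h: 12.05 DD/day.
Duration = 119 / 12.05 = 9.876 ≈ 9.9 days.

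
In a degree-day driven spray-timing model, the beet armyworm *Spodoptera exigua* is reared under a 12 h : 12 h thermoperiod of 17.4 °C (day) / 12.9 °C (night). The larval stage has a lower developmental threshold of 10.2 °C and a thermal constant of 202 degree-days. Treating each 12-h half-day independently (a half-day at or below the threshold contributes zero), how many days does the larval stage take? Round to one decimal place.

40.8 days

Day half: max(0, 17.4 − 10.2) × 0.5 = 7.2 × 0.5 = 3.60 DD.
Night half: max(0, 12.9 − 10.2) × 0.5 = 2.7 × 0.5 = 1.35 DD.
Per 24 h: 4.95 DD/day.
Duration = 202 / 4.95 = 40.808 ≈ 40.8 days.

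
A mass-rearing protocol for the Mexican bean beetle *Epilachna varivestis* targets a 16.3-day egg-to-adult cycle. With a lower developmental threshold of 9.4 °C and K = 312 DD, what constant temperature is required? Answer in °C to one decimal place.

28.5 °C

Required daily accumulation = 312 / 16.3 = 19.141 DD/day.
T = T_base + 19.141 = 9.4 + 19.141 = 28.541 ≈ 28.5 °C.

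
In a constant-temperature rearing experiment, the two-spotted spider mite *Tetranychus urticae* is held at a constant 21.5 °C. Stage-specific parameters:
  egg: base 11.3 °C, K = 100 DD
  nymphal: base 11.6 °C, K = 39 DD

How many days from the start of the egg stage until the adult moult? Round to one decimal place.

egg: 100 / (21.5 − 11.3) = 100 / 10.2 = 9.804 d.
nymphal: 39 / (21.5 − 11.6) = 39 / 9.9 = 3.939 d.
Sum = 13.743 ≈ 13.7 days.

13.7 days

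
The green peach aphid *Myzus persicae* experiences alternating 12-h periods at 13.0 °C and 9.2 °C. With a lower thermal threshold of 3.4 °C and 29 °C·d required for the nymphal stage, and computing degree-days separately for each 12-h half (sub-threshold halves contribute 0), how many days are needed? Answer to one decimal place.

Day half: max(0, 13.0 − 3.4) × 0.5 = 9.6 × 0.5 = 4.80 DD.
Night half: max(0, 9.2 − 3.4) × 0.5 = 5.8 × 0.5 = 2.90 DD.
Per 24 h: 7.70 DD/day.
Duration = 29 / 7.70 = 3.766 ≈ 3.8 days.

3.8 days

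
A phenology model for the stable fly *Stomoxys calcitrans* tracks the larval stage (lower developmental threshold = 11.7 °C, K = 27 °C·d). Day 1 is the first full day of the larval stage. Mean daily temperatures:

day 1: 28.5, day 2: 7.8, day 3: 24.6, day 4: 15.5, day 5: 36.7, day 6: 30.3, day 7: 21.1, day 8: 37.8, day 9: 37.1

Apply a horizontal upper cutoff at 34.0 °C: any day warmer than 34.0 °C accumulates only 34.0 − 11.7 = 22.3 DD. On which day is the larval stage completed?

Daily DD above 11.7 °C (capped at 22.3): 16.8, 0.0, 12.9, 3.8, 22.3, 18.6, 9.4, 22.3, 22.3.
Cumulative: 16.8, 16.8, 29.7, 33.5, 55.8, 74.4, 83.8, 106.1, 128.4.
The total first reaches 27 DD on day 3.

day 3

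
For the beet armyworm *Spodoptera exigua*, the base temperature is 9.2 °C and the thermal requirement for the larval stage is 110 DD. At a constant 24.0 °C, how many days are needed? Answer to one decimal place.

Daily accumulation = 24.0 − 9.2 = 14.8 DD/day.
Duration = 110 / 14.8 = 7.432 ≈ 7.4 days.

7.4 days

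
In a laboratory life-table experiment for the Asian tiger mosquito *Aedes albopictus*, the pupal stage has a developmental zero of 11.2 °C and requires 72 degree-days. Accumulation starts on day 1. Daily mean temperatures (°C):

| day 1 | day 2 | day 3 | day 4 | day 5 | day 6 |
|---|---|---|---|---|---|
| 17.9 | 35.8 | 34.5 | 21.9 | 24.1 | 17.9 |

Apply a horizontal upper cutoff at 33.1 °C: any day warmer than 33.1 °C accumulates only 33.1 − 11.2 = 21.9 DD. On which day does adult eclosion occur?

Daily DD above 11.2 °C (capped at 21.9): 6.7, 21.9, 21.9, 10.7, 12.9, 6.7.
Cumulative: 6.7, 28.6, 50.5, 61.2, 74.1, 80.8.
The total first reaches 72 DD on day 5.

day 5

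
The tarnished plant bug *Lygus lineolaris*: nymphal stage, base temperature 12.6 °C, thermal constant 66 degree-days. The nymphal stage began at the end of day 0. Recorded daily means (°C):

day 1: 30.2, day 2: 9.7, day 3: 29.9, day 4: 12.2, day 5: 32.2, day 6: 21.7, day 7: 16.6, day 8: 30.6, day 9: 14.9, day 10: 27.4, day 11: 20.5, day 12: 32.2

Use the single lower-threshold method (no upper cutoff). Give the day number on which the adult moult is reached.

Daily DD above 12.6 °C: 17.6, 0.0, 17.3, 0.0, 19.6, 9.1, 4.0, 18.0, 2.3, 14.8, 7.9, 19.6.
Cumulative: 17.6, 17.6, 34.9, 34.9, 54.5, 63.6, 67.6, 85.6, 87.9, 102.7, 110.6, 130.2.
The total first reaches 66 DD on day 7.

day 7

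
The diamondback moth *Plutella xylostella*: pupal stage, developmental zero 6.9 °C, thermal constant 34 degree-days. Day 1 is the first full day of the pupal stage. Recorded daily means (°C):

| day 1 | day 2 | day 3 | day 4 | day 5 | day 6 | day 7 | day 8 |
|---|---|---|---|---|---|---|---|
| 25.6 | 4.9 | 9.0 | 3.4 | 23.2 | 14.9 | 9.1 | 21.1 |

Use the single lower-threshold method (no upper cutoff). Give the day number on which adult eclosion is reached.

day 5

Daily DD above 6.9 °C: 18.7, 0.0, 2.1, 0.0, 16.3, 8.0, 2.2, 14.2.
Cumulative: 18.7, 18.7, 20.8, 20.8, 37.1, 45.1, 47.3, 61.5.
The total first reaches 34 DD on day 5.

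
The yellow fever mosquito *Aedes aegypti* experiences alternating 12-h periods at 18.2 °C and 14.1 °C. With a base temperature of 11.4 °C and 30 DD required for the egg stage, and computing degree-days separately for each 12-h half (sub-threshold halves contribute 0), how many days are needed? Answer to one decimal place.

6.3 days

Day half: max(0, 18.2 − 11.4) × 0.5 = 6.8 × 0.5 = 3.40 DD.
Night half: max(0, 14.1 − 11.4) × 0.5 = 2.7 × 0.5 = 1.35 DD.
Per 24 h: 4.75 DD/day.
Duration = 30 / 4.75 = 6.316 ≈ 6.3 days.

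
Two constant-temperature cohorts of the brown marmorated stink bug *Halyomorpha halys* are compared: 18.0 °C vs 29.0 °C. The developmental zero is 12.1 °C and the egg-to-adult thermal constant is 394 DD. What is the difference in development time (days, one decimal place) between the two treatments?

At 18.0 °C: 394 / (18.0 − 12.1) = 394 / 5.9 = 66.780 d.
At 29.0 °C: 394 / (29.0 − 12.1) = 394 / 16.9 = 23.314 d.
Difference = |66.780 − 23.314| = 43.466 ≈ 43.5 days.

43.5 days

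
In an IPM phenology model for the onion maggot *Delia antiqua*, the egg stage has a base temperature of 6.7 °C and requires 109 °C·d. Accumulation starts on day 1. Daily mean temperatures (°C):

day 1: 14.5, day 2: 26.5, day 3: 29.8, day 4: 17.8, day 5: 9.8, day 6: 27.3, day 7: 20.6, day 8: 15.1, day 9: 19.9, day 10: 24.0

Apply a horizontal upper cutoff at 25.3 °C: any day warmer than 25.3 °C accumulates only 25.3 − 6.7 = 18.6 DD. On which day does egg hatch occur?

Daily DD above 6.7 °C (capped at 18.6): 7.8, 18.6, 18.6, 11.1, 3.1, 18.6, 13.9, 8.4, 13.2, 17.3.
Cumulative: 7.8, 26.4, 45.0, 56.1, 59.2, 77.8, 91.7, 100.1, 113.3, 130.6.
The total first reaches 109 DD on day 9.

day 9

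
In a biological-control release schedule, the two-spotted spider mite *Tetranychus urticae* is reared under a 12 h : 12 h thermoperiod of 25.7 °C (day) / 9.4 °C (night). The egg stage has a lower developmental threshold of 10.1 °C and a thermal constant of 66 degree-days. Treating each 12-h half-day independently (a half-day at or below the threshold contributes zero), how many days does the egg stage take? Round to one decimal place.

Day half: max(0, 25.7 − 10.1) × 0.5 = 15.6 × 0.5 = 7.80 DD.
Night half: max(0, 9.4 − 10.1) × 0.5 = 0.0 × 0.5 = 0.00 DD.
Per 24 h: 7.80 DD/day.
Duration = 66 / 7.80 = 8.462 ≈ 8.5 days.

8.5 days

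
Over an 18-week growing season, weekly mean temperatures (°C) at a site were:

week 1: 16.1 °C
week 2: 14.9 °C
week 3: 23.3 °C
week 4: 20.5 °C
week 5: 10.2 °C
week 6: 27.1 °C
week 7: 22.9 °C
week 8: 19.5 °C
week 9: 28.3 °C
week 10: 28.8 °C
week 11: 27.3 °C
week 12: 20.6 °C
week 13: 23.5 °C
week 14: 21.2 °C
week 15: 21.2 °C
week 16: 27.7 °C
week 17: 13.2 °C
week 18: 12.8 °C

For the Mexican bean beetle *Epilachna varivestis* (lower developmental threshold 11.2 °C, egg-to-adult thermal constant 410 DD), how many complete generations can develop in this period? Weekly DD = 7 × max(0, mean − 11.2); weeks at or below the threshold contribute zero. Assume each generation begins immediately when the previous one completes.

Weekly DD (7 × max(0, T̄ − 11.2)): 34.3, 25.9, 84.7, 65.1, 0.0, 111.3, 81.9, 58.1, 119.7, 123.2, 112.7, 65.8, 86.1, 70.0, 70.0, 115.5, 14.0, 11.2.
Season total = 1249.5 DD.
Complete generations = ⌊1249.5 / 410⌋ = 3.

3 generations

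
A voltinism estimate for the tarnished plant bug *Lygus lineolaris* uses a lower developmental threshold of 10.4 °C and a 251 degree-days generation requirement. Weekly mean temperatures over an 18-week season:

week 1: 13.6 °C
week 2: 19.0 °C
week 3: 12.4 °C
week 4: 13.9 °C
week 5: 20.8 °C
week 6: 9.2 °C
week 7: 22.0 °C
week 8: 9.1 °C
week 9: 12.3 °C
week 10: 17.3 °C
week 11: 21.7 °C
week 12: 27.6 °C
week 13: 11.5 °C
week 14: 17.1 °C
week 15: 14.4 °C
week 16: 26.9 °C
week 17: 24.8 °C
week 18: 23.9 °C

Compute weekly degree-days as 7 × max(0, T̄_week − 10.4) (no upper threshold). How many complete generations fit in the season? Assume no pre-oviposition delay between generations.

3 generations

Weekly DD (7 × max(0, T̄ − 10.4)): 22.4, 60.2, 14.0, 24.5, 72.8, 0.0, 81.2, 0.0, 13.3, 48.3, 79.1, 120.4, 7.7, 46.9, 28.0, 115.5, 100.8, 94.5.
Season total = 929.6 DD.
Complete generations = ⌊929.6 / 251⌋ = 3.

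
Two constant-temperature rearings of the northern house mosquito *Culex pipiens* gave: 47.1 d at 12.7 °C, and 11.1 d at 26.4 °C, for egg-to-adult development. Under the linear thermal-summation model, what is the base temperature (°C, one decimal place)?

8.5 °C

Under the model K = D·(T − T_b), so D₁·(T₁ − T_b) = D₂·(T₂ − T_b).
47.1·(12.7 − T_b) = 11.1·(26.4 − T_b)
T_b = (47.1·12.7 − 11.1·26.4) / (47.1 − 11.1) = 305.13 / 36.0 = 8.476 °C ≈ 8.5 °C.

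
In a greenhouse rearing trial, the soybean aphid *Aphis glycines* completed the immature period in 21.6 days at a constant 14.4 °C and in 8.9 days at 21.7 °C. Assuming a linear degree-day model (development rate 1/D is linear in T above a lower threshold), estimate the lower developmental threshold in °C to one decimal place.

9.3 °C

Linear rate model ⇒ the product D·(T − T_b) is constant across temperatures.
21.6·(14.4 − T_b) = 8.9·(21.7 − T_b)
T_b = (21.6·14.4 − 8.9·21.7) / (21.6 − 8.9) = 117.91 / 12.7 = 9.284 °C ≈ 9.3 °C.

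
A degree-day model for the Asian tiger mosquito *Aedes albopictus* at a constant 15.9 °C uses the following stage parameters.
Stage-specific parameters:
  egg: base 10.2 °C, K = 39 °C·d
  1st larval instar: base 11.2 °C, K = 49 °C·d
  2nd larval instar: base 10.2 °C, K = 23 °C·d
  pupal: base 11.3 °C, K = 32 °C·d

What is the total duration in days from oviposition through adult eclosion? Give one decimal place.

28.3 days

egg: 39 / (15.9 − 10.2) = 39 / 5.7 = 6.842 d.
1st larval instar: 49 / (15.9 − 11.2) = 49 / 4.7 = 10.426 d.
2nd larval instar: 23 / (15.9 − 10.2) = 23 / 5.7 = 4.035 d.
pupal: 32 / (15.9 − 11.3) = 32 / 4.6 = 6.957 d.
Sum = 28.259 ≈ 28.3 days.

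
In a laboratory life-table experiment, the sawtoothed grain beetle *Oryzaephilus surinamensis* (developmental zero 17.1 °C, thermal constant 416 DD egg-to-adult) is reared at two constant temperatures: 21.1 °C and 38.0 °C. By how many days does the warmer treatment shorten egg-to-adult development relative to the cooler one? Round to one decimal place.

At 21.1 °C: 416 / (21.1 − 17.1) = 416 / 4.0 = 104.000 d.
At 38.0 °C: 416 / (38.0 − 17.1) = 416 / 20.9 = 19.904 d.
Difference = |104.000 − 19.904| = 84.096 ≈ 84.1 days.

84.1 days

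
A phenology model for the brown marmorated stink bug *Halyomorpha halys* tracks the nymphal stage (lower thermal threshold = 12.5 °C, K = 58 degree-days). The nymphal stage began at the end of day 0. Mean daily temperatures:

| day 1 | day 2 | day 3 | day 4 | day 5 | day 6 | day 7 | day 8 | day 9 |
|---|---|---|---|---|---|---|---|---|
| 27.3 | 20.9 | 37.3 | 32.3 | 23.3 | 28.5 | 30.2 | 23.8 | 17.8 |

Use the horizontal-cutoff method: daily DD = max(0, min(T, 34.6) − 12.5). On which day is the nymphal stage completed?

day 4

Daily DD above 12.5 °C (capped at 22.1): 14.8, 8.4, 22.1, 19.8, 10.8, 16.0, 17.7, 11.3, 5.3.
Cumulative: 14.8, 23.2, 45.3, 65.1, 75.9, 91.9, 109.6, 120.9, 126.2.
The total first reaches 58 DD on day 4.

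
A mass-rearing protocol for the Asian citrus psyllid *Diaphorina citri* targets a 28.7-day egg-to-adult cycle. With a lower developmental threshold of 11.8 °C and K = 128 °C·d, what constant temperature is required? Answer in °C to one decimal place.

16.3 °C

Required daily accumulation = 128 / 28.7 = 4.460 DD/day.
T = T_base + 4.460 = 11.8 + 4.460 = 16.260 ≈ 16.3 °C.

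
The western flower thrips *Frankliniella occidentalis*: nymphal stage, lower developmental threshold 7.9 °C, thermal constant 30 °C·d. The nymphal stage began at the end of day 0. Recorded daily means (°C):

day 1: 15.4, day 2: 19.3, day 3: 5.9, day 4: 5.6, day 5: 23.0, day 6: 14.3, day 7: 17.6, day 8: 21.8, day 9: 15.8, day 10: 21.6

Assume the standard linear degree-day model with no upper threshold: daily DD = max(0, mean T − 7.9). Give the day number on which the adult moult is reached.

day 5

Daily DD above 7.9 °C: 7.5, 11.4, 0.0, 0.0, 15.1, 6.4, 9.7, 13.9, 7.9, 13.7.
Cumulative: 7.5, 18.9, 18.9, 18.9, 34.0, 40.4, 50.1, 64.0, 71.9, 85.6.
The total first reaches 30 DD on day 5.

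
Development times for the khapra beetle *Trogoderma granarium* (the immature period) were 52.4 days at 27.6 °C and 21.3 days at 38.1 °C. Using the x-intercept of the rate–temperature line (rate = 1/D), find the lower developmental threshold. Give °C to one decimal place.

20.4 °C

Equal thermal constants: D₁(T₁ − T_b) = D₂(T₂ − T_b).
52.4·(27.6 − T_b) = 21.3·(38.1 − T_b)
T_b = (52.4·27.6 − 21.3·38.1) / (52.4 − 21.3) = 634.71 / 31.1 = 20.409 °C ≈ 20.4 °C.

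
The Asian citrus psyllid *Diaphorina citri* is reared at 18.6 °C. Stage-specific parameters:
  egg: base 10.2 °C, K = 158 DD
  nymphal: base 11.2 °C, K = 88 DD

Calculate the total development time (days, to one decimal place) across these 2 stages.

egg: 158 / (18.6 − 10.2) = 158 / 8.4 = 18.810 d.
nymphal: 88 / (18.6 − 11.2) = 88 / 7.4 = 11.892 d.
Sum = 30.701 ≈ 30.7 days.

30.7 days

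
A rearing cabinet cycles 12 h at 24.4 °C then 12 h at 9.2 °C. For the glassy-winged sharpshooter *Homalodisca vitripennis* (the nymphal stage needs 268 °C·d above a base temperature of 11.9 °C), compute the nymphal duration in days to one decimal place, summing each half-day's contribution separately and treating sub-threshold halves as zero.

Day half: max(0, 24.4 − 11.9) × 0.5 = 12.5 × 0.5 = 6.25 DD.
Night half: max(0, 9.2 − 11.9) × 0.5 = 0.0 × 0.5 = 0.00 DD.
Per 24 h: 6.25 DD/day.
Duration = 268 / 6.25 = 42.880 ≈ 42.9 days.

42.9 days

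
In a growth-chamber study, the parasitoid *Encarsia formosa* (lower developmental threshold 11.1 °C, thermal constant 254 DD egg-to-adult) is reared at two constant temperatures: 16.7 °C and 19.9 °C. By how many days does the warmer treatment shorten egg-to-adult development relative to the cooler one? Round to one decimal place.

At 16.7 °C: 254 / (16.7 − 11.1) = 254 / 5.6 = 45.357 d.
At 19.9 °C: 254 / (19.9 − 11.1) = 254 / 8.8 = 28.864 d.
Difference = |45.357 − 28.864| = 16.494 ≈ 16.5 days.

16.5 days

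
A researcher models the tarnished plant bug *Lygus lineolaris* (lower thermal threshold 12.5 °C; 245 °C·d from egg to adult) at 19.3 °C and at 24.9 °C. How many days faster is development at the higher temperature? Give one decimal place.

16.3 days

At 19.3 °C: 245 / (19.3 − 12.5) = 245 / 6.8 = 36.029 d.
At 24.9 °C: 245 / (24.9 − 12.5) = 245 / 12.4 = 19.758 d.
Difference = |36.029 − 19.758| = 16.271 ≈ 16.3 days.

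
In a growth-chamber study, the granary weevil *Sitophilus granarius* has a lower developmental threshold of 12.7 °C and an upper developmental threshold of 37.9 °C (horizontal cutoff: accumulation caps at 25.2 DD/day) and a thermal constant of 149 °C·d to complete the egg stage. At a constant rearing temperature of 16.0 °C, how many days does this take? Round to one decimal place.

45.2 days

Daily accumulation = 16.0 − 12.7 = 3.3 DD/day.
Duration = 149 / 3.3 = 45.152 ≈ 45.2 days.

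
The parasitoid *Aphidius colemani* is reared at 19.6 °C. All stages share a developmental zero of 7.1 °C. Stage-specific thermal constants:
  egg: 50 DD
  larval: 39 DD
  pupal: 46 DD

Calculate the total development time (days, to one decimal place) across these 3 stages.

10.8 days

Daily accumulation at 19.6 °C = 19.6 − 7.1 = 12.5 DD/day.
Total K = 50 + 39 + 46 = 135 DD.
Total duration = 135 / 12.5 = 10.800 ≈ 10.8 days.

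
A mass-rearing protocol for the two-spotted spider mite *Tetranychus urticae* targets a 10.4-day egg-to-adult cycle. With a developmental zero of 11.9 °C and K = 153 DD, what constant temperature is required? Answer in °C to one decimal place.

Required daily accumulation = 153 / 10.4 = 14.712 DD/day.
T = T_base + 14.712 = 11.9 + 14.712 = 26.612 ≈ 26.6 °C.

26.6 °C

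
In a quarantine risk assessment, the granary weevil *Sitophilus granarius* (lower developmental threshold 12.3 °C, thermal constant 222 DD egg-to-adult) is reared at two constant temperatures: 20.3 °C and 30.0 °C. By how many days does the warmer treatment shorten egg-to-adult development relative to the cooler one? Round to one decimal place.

15.2 days

At 20.3 °C: 222 / (20.3 − 12.3) = 222 / 8.0 = 27.750 d.
At 30.0 °C: 222 / (30.0 − 12.3) = 222 / 17.7 = 12.542 d.
Difference = |27.750 − 12.542| = 15.208 ≈ 15.2 days.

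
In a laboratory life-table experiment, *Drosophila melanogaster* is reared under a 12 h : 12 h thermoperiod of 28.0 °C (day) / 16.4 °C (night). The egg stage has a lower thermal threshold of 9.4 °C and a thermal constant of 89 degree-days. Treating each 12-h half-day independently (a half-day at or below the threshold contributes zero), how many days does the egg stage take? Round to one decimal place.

7.0 days

Day half: max(0, 28.0 − 9.4) × 0.5 = 18.6 × 0.5 = 9.30 DD.
Night half: max(0, 16.4 − 9.4) × 0.5 = 7.0 × 0.5 = 3.50 DD.
Per 24 h: 12.80 DD/day.
Duration = 89 / 12.80 = 6.953 ≈ 7.0 days.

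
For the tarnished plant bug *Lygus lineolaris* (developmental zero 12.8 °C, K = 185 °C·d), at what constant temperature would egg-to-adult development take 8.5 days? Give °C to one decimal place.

34.6 °C

Required daily accumulation = 185 / 8.5 = 21.765 DD/day.
T = T_base + 21.765 = 12.8 + 21.765 = 34.565 ≈ 34.6 °C.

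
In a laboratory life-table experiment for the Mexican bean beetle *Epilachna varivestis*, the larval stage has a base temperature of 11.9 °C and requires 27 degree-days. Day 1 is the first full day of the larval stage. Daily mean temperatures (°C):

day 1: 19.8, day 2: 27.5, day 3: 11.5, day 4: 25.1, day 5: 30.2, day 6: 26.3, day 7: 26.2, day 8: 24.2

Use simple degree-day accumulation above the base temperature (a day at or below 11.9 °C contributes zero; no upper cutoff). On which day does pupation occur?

Daily DD above 11.9 °C: 7.9, 15.6, 0.0, 13.2, 18.3, 14.4, 14.3, 12.3.
Cumulative: 7.9, 23.5, 23.5, 36.7, 55.0, 69.4, 83.7, 96.0.
The total first reaches 27 DD on day 4.

day 4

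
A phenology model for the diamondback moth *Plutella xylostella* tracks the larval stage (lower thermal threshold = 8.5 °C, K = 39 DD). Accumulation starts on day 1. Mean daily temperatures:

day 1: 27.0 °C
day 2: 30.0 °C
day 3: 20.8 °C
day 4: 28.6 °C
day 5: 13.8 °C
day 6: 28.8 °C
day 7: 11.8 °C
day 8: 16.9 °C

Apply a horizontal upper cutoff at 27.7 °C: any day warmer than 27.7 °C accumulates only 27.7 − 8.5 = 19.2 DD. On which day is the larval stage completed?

Daily DD above 8.5 °C (capped at 19.2): 18.5, 19.2, 12.3, 19.2, 5.3, 19.2, 3.3, 8.4.
Cumulative: 18.5, 37.7, 50.0, 69.2, 74.5, 93.7, 97.0, 105.4.
The total first reaches 39 DD on day 3.

day 3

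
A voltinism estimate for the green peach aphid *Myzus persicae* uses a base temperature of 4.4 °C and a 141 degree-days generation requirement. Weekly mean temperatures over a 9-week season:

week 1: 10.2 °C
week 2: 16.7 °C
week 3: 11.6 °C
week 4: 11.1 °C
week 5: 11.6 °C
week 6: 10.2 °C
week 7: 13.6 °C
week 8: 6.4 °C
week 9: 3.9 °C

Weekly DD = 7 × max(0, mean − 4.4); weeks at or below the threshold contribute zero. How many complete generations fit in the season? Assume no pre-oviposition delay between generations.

Weekly DD (7 × max(0, T̄ − 4.4)): 40.6, 86.1, 50.4, 46.9, 50.4, 40.6, 64.4, 14.0, 0.0.
Season total = 393.4 DD.
Complete generations = ⌊393.4 / 141⌋ = 2.

2 generations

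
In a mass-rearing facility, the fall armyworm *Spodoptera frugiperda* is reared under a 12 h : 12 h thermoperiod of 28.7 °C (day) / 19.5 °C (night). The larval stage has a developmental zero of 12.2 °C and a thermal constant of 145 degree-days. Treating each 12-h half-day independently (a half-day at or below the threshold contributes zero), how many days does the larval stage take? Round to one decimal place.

12.2 days

Day half: max(0, 28.7 − 12.2) × 0.5 = 16.5 × 0.5 = 8.25 DD.
Night half: max(0, 19.5 − 12.2) × 0.5 = 7.3 × 0.5 = 3.65 DD.
Per 24 h: 11.90 DD/day.
Duration = 145 / 11.90 = 12.185 ≈ 12.2 days.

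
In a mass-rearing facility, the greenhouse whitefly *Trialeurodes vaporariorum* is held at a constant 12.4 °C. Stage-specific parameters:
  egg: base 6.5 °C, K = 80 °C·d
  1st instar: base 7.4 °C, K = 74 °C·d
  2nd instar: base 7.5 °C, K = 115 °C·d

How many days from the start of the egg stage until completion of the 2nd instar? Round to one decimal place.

51.8 days

egg: 80 / (12.4 − 6.5) = 80 / 5.9 = 13.559 d.
1st instar: 74 / (12.4 − 7.4) = 74 / 5.0 = 14.800 d.
2nd instar: 115 / (12.4 − 7.5) = 115 / 4.9 = 23.469 d.
Sum = 51.829 ≈ 51.8 days.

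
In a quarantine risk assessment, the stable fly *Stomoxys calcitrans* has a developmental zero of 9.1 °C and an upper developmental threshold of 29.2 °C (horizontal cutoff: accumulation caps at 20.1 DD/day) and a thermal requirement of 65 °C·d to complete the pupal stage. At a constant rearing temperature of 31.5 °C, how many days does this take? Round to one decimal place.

Temperature 31.5 °C exceeds the upper threshold, so daily accumulation caps at 29.2 − 9.1 = 20.1 DD/day.
Duration = 65 / 20.1 = 3.234 ≈ 3.2 days.

3.2 days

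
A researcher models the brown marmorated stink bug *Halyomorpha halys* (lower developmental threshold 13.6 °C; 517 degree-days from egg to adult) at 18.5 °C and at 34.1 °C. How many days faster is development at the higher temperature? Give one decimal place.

At 18.5 °C: 517 / (18.5 − 13.6) = 517 / 4.9 = 105.510 d.
At 34.1 °C: 517 / (34.1 − 13.6) = 517 / 20.5 = 25.220 d.
Difference = |105.510 − 25.220| = 80.291 ≈ 80.3 days.

80.3 days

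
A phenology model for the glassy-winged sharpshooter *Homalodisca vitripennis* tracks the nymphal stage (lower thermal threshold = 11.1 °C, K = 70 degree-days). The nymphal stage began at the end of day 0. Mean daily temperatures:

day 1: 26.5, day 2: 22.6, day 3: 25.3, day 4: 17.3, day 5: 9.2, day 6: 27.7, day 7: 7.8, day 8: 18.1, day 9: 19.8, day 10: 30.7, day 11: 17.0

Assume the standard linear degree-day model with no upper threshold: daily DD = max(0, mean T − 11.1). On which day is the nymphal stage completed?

day 8

Daily DD above 11.1 °C: 15.4, 11.5, 14.2, 6.2, 0.0, 16.6, 0.0, 7.0, 8.7, 19.6, 5.9.
Cumulative: 15.4, 26.9, 41.1, 47.3, 47.3, 63.9, 63.9, 70.9, 79.6, 99.2, 105.1.
The total first reaches 70 DD on day 8.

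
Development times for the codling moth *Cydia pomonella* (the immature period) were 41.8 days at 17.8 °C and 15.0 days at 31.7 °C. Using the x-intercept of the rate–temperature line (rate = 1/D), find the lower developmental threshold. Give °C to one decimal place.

Equal thermal constants: D₁(T₁ − T_b) = D₂(T₂ − T_b).
41.8·(17.8 − T_b) = 15.0·(31.7 − T_b)
T_b = (41.8·17.8 − 15.0·31.7) / (41.8 − 15.0) = 268.54 / 26.8 = 10.020 °C ≈ 10.0 °C.

10.0 °C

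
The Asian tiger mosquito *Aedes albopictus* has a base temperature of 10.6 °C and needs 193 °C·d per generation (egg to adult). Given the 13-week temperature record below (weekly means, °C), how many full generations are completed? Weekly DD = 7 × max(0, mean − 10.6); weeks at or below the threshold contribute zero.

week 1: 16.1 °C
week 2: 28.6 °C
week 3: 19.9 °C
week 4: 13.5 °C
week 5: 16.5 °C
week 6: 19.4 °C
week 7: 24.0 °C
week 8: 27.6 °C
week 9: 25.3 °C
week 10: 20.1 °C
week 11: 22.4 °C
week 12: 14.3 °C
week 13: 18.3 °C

Weekly DD (7 × max(0, T̄ − 10.6)): 38.5, 126.0, 65.1, 20.3, 41.3, 61.6, 93.8, 119.0, 102.9, 66.5, 82.6, 25.9, 53.9.
Season total = 897.4 DD.
Complete generations = ⌊897.4 / 193⌋ = 4.

4 generations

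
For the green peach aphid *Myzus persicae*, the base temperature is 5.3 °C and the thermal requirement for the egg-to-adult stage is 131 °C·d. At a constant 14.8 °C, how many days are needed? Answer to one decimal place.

13.8 days

Daily accumulation = 14.8 − 5.3 = 9.5 DD/day.
Duration = 131 / 9.5 = 13.789 ≈ 13.8 days.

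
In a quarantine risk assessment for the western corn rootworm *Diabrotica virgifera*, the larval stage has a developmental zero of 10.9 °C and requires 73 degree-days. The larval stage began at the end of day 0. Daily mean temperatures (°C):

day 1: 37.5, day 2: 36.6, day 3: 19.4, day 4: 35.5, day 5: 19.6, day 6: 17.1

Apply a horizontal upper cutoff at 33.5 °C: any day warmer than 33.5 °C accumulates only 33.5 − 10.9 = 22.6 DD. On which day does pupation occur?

day 4

Daily DD above 10.9 °C (capped at 22.6): 22.6, 22.6, 8.5, 22.6, 8.7, 6.2.
Cumulative: 22.6, 45.2, 53.7, 76.3, 85.0, 91.2.
The total first reaches 73 DD on day 4.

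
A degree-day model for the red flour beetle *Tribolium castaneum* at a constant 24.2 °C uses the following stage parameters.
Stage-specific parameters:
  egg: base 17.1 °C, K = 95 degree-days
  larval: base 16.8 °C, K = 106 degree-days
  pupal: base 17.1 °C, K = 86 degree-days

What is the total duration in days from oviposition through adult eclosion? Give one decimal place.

39.8 days

egg: 95 / (24.2 − 17.1) = 95 / 7.1 = 13.380 d.
larval: 106 / (24.2 − 16.8) = 106 / 7.4 = 14.324 d.
pupal: 86 / (24.2 − 17.1) = 86 / 7.1 = 12.113 d.
Sum = 39.817 ≈ 39.8 days.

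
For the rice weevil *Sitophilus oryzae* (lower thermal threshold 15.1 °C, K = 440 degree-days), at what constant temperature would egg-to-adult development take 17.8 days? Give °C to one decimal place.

Required daily accumulation = 440 / 17.8 = 24.719 DD/day.
T = T_base + 24.719 = 15.1 + 24.719 = 39.819 ≈ 39.8 °C.

39.8 °C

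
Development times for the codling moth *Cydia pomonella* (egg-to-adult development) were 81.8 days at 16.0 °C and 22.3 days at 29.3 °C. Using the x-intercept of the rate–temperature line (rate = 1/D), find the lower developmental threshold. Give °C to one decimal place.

Equal thermal constants: D₁(T₁ − T_b) = D₂(T₂ − T_b).
81.8·(16.0 − T_b) = 22.3·(29.3 − T_b)
T_b = (81.8·16.0 − 22.3·29.3) / (81.8 − 22.3) = 655.41 / 59.5 = 11.015 °C ≈ 11.0 °C.

11.0 °C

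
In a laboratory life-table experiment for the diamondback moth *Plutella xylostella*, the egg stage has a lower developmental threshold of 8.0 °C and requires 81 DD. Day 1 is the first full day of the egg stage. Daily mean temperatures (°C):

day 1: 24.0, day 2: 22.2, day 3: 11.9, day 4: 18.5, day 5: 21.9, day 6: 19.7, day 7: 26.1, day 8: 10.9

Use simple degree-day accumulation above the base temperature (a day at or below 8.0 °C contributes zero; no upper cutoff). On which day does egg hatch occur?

Daily DD above 8.0 °C: 16.0, 14.2, 3.9, 10.5, 13.9, 11.7, 18.1, 2.9.
Cumulative: 16.0, 30.2, 34.1, 44.6, 58.5, 70.2, 88.3, 91.2.
The total first reaches 81 DD on day 7.

day 7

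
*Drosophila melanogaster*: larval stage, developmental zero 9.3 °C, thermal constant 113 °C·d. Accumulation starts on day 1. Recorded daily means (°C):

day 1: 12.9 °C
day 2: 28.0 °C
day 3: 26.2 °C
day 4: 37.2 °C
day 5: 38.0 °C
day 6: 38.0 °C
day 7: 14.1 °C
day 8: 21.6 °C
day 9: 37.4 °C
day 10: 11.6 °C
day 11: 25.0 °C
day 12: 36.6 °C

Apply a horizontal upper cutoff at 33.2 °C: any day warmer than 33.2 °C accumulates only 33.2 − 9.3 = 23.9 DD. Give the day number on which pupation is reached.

day 7

Daily DD above 9.3 °C (capped at 23.9): 3.6, 18.7, 16.9, 23.9, 23.9, 23.9, 4.8, 12.3, 23.9, 2.3, 15.7, 23.9.
Cumulative: 3.6, 22.3, 39.2, 63.1, 87.0, 110.9, 115.7, 128.0, 151.9, 154.2, 169.9, 193.8.
The total first reaches 113 DD on day 7.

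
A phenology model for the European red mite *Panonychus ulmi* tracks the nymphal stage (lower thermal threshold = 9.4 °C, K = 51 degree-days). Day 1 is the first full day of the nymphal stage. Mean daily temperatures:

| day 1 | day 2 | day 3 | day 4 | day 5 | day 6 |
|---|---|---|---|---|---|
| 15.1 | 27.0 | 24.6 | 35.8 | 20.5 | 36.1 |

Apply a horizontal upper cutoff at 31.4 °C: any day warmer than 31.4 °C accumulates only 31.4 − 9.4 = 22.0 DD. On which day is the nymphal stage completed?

Daily DD above 9.4 °C (capped at 22.0): 5.7, 17.6, 15.2, 22.0, 11.1, 22.0.
Cumulative: 5.7, 23.3, 38.5, 60.5, 71.6, 93.6.
The total first reaches 51 DD on day 4.

day 4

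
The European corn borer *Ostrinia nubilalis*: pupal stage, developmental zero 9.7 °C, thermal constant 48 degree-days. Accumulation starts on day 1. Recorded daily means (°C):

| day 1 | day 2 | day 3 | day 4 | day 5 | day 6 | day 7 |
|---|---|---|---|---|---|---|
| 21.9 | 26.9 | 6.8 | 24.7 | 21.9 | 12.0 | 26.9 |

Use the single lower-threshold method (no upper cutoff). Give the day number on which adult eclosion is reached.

Daily DD above 9.7 °C: 12.2, 17.2, 0.0, 15.0, 12.2, 2.3, 17.2.
Cumulative: 12.2, 29.4, 29.4, 44.4, 56.6, 58.9, 76.1.
The total first reaches 48 DD on day 5.

day 5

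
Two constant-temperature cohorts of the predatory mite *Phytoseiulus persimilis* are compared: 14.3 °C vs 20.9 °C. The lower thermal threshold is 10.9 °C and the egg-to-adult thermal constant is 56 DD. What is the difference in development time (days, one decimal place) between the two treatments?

At 14.3 °C: 56 / (14.3 − 10.9) = 56 / 3.4 = 16.471 d.
At 20.9 °C: 56 / (20.9 − 10.9) = 56 / 10.0 = 5.600 d.
Difference = |16.471 − 5.600| = 10.871 ≈ 10.9 days.

10.9 days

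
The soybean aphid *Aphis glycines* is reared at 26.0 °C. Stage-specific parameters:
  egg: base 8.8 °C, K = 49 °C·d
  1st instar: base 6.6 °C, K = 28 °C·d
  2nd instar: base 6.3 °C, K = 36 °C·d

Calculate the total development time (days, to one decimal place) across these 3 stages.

egg: 49 / (26.0 − 8.8) = 49 / 17.2 = 2.849 d.
1st instar: 28 / (26.0 − 6.6) = 28 / 19.4 = 1.443 d.
2nd instar: 36 / (26.0 − 6.3) = 36 / 19.7 = 1.827 d.
Sum = 6.120 ≈ 6.1 days.

6.1 days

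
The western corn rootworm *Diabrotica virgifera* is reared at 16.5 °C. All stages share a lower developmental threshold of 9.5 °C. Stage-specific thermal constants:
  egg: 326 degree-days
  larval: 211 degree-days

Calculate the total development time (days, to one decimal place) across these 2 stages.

Daily accumulation at 16.5 °C = 16.5 − 9.5 = 7.0 DD/day.
Total K = 326 + 211 = 537 DD.
Total duration = 537 / 7.0 = 76.714 ≈ 76.7 days.

76.7 days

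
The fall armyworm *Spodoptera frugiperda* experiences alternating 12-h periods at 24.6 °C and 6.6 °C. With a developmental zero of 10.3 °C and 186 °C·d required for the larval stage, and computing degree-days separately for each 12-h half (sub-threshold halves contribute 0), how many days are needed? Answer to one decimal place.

Day half: max(0, 24.6 − 10.3) × 0.5 = 14.3 × 0.5 = 7.15 DD.
Night half: max(0, 6.6 − 10.3) × 0.5 = 0.0 × 0.5 = 0.00 DD.
Per 24 h: 7.15 DD/day.
Duration = 186 / 7.15 = 26.014 ≈ 26.0 days.

26.0 days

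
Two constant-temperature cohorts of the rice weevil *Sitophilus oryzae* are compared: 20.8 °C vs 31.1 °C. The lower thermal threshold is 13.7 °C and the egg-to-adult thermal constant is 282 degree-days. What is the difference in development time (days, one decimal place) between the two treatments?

At 20.8 °C: 282 / (20.8 − 13.7) = 282 / 7.1 = 39.718 d.
At 31.1 °C: 282 / (31.1 − 13.7) = 282 / 17.4 = 16.207 d.
Difference = |39.718 − 16.207| = 23.511 ≈ 23.5 days.

23.5 days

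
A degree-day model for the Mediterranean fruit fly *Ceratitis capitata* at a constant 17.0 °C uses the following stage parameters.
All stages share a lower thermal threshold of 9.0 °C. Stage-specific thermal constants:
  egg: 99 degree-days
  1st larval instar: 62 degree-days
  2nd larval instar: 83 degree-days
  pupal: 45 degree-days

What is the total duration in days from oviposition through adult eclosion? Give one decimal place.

Daily accumulation at 17.0 °C = 17.0 − 9.0 = 8.0 DD/day.
Total K = 99 + 62 + 83 + 45 = 289 DD.
Total duration = 289 / 8.0 = 36.125 ≈ 36.1 days.

36.1 days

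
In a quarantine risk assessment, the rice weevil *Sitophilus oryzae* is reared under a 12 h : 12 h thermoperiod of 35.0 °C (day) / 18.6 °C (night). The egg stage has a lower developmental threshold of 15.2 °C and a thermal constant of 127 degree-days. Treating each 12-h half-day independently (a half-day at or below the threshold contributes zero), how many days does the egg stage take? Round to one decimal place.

Day half: max(0, 35.0 − 15.2) × 0.5 = 19.8 × 0.5 = 9.90 DD.
Night half: max(0, 18.6 − 15.2) × 0.5 = 3.4 × 0.5 = 1.70 DD.
Per 24 h: 11.60 DD/day.
Duration = 127 / 11.60 = 10.948 ≈ 10.9 days.

10.9 days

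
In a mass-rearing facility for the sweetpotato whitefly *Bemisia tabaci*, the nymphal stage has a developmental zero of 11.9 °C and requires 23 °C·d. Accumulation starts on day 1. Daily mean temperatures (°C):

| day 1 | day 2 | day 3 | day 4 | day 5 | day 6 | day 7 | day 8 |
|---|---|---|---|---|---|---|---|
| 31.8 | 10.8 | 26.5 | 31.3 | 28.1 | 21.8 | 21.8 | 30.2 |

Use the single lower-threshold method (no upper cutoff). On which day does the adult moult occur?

Daily DD above 11.9 °C: 19.9, 0.0, 14.6, 19.4, 16.2, 9.9, 9.9, 18.3.
Cumulative: 19.9, 19.9, 34.5, 53.9, 70.1, 80.0, 89.9, 108.2.
The total first reaches 23 DD on day 3.

day 3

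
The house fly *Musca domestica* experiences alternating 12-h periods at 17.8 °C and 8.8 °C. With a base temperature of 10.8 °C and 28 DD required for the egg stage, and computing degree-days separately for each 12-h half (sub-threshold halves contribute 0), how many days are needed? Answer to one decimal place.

8.0 days

Day half: max(0, 17.8 − 10.8) × 0.5 = 7.0 × 0.5 = 3.50 DD.
Night half: max(0, 8.8 − 10.8) × 0.5 = 0.0 × 0.5 = 0.00 DD.
Per 24 h: 3.50 DD/day.
Duration = 28 / 3.50 = 8.000 ≈ 8.0 days.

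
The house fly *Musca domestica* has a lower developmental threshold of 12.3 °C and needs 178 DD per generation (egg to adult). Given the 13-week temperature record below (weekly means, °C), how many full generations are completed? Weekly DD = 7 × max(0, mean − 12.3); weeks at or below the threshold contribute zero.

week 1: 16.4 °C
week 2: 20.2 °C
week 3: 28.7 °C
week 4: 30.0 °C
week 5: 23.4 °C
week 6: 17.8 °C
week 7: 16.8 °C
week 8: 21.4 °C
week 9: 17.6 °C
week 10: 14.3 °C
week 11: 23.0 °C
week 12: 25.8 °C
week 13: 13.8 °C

4 generations

Weekly DD (7 × max(0, T̄ − 12.3)): 28.7, 55.3, 114.8, 123.9, 77.7, 38.5, 31.5, 63.7, 37.1, 14.0, 74.9, 94.5, 10.5.
Season total = 765.1 DD.
Complete generations = ⌊765.1 / 178⌋ = 4.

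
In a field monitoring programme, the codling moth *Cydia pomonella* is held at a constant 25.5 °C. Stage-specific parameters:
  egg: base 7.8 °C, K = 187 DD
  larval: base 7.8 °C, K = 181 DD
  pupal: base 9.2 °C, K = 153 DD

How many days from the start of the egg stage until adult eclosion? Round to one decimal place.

30.2 days

egg: 187 / (25.5 − 7.8) = 187 / 17.7 = 10.565 d.
larval: 181 / (25.5 − 7.8) = 181 / 17.7 = 10.226 d.
pupal: 153 / (25.5 − 9.2) = 153 / 16.3 = 9.387 d.
Sum = 30.177 ≈ 30.2 days.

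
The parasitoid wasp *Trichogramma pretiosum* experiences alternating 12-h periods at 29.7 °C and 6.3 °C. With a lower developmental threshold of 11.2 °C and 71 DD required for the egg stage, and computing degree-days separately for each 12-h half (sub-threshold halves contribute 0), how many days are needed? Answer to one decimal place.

Day half: max(0, 29.7 − 11.2) × 0.5 = 18.5 × 0.5 = 9.25 DD.
Night half: max(0, 6.3 − 11.2) × 0.5 = 0.0 × 0.5 = 0.00 DD.
Per 24 h: 9.25 DD/day.
Duration = 71 / 9.25 = 7.676 ≈ 7.7 days.

7.7 days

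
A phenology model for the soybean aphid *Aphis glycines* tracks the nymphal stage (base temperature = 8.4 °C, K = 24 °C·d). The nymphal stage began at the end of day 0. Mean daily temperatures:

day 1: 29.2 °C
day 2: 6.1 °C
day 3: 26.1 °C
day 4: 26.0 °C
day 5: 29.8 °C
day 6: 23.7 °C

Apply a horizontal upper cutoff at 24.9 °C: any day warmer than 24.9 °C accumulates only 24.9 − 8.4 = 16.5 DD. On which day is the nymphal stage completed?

day 3

Daily DD above 8.4 °C (capped at 16.5): 16.5, 0.0, 16.5, 16.5, 16.5, 15.3.
Cumulative: 16.5, 16.5, 33.0, 49.5, 66.0, 81.3.
The total first reaches 24 DD on day 3.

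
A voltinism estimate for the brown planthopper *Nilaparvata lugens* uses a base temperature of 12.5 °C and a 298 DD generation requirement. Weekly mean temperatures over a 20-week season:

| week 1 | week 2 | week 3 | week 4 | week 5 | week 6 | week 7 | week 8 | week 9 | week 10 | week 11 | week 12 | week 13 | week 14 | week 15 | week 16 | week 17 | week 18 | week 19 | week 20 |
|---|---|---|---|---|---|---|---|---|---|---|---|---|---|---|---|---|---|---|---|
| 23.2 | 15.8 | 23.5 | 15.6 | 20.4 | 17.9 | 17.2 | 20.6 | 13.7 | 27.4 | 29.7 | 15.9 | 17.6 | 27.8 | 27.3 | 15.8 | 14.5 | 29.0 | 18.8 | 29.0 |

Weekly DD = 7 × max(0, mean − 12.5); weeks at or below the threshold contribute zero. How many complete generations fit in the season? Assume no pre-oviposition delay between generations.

4 generations

Weekly DD (7 × max(0, T̄ − 12.5)): 74.9, 23.1, 77.0, 21.7, 55.3, 37.8, 32.9, 56.7, 8.4, 104.3, 120.4, 23.8, 35.7, 107.1, 103.6, 23.1, 14.0, 115.5, 44.1, 115.5.
Season total = 1194.9 DD.
Complete generations = ⌊1194.9 / 298⌋ = 4.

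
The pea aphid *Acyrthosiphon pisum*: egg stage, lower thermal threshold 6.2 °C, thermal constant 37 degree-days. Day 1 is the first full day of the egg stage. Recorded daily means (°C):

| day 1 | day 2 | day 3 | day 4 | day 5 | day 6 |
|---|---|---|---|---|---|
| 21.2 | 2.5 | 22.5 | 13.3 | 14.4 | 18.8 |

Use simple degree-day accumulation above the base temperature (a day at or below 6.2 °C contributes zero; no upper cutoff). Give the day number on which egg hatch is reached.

day 4

Daily DD above 6.2 °C: 15.0, 0.0, 16.3, 7.1, 8.2, 12.6.
Cumulative: 15.0, 15.0, 31.3, 38.4, 46.6, 59.2.
The total first reaches 37 DD on day 4.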